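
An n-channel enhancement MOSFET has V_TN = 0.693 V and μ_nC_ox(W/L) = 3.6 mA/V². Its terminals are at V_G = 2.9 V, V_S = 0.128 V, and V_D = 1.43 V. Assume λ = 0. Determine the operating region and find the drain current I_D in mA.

Triode; I_D = 6.69 mA

V_GS = V_G − V_S = 2.9 − 0.128 = 2.77 V; V_DS = V_D − V_S = 1.43 − 0.128 = 1.3 V.
V_ov = V_GS − V_TN = 2.77 − 0.693 = 2.08 V.
Since V_DS = 1.3 V < V_ov = 2.08 V, the device is in the triode region.
I_D = k_n [V_ov · V_DS − ½ V_DS²] = 3.6 × [2.08 × 1.3 − 0.5 × 1.3²] = 6.69 mA.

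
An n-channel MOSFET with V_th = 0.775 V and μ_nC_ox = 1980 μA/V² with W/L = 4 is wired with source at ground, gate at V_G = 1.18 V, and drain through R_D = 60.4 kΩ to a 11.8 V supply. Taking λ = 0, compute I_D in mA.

I_D = 0.194 mA

V_GS = V_G = 1.18 V, so V_ov = 1.18 − 0.775 = 0.405 V.
k_n = μ_nC_ox · (W/L) = 7.92 mA/V².
Assume saturation: I_D = ½ k_n V_ov² = 0.5 × 7.92 × 0.405² = 0.65 mA, giving V_DS = V_DD − I_D R_D = 11.8 − 0.65 × 60.4 = -27.4 V.
But -27.4 V < V_ov = 0.405 V, so the device is actually in triode.
In triode I_D = k_n[V_ov V_DS − ½ V_DS²] and I_D = (V_DD − V_DS)/R_D. Equating: 239 V_DS² − 194.7 V_DS + 11.8 = 0, giving V_DS = 0.0659 V (the root below V_ov).
I_D = (11.8 − 0.0659) / 60.4 = 0.194 mA.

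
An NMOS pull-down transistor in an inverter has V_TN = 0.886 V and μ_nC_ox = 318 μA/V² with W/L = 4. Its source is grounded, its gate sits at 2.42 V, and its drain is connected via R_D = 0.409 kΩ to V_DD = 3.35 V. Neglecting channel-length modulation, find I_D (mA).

V_GS = V_G = 2.42 V, so V_ov = 2.42 − 0.886 = 1.53 V.
k_n = μ_nC_ox · (W/L) = 1.272 mA/V².
Assume saturation: I_D = ½ k_n V_ov² = 0.5 × 1.272 × 1.53² = 1.5 mA, giving V_DS = V_DD − I_D R_D = 3.35 − 1.5 × 0.409 = 2.74 V.
V_DS = 2.74 V ≥ V_ov = 1.53 V, confirming saturation.

I_D = 1.50 mA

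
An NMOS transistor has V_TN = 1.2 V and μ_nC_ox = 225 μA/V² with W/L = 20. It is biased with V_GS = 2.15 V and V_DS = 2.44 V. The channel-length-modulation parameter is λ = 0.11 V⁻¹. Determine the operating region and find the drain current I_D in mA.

Saturation; I_D = 2.58 mA

k_n = μ_nC_ox · (W/L) = 4.5 mA/V².
V_ov = V_GS − V_TN = 2.15 − 1.2 = 0.95 V.
Since V_DS = 2.44 V ≥ V_ov = 0.95 V, the device is in saturation.
I_D = ½ k_n V_ov² (1 + λ V_DS) = 0.5 × 4.5 × 0.95² × (1 + 0.11 × 2.44) = 2.58 mA.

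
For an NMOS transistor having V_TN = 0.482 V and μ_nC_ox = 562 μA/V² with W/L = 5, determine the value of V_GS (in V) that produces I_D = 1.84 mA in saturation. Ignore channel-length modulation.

V_GS = 1.63 V

k_n = μ_nC_ox · (W/L) = 2.81 mA/V².
In saturation I_D = ½ k_n (V_GS − V_TN)², so V_GS − V_TN = √(2 I_D / k_n) = √(2 × 1.84 / 2.81) = 1.14 V.
V_GS = 0.482 + 1.14 = 1.63 V.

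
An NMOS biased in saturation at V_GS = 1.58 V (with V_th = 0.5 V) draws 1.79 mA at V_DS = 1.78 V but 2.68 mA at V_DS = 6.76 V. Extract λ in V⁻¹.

λ = 0.121 V⁻¹

With V_GS fixed, I_D ∝ (1 + λ V_DS) in saturation, so I_D2/I_D1 = (1 + λ V_DS2)/(1 + λ V_DS1).
2.68/1.79 = 1.497 = (1 + 6.76 λ)/(1 + 1.78 λ).
Solving: λ (I_D1 V_DS2 − I_D2 V_DS1) = I_D2 − I_D1, so λ = (2.68 − 1.79) / (1.79 × 6.76 − 2.68 × 1.78) = 0.89 / 7.33 = 0.121 V⁻¹.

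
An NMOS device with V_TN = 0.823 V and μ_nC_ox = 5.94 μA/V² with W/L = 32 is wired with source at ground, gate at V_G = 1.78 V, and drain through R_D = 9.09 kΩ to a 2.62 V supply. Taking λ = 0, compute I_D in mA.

I_D = 0.0870 mA

V_GS = V_G = 1.78 V, so V_ov = 1.78 − 0.823 = 0.957 V.
k_n = μ_nC_ox · (W/L) = 0.1901 mA/V².
Assume saturation: I_D = ½ k_n V_ov² = 0.5 × 0.1901 × 0.957² = 0.087 mA, giving V_DS = V_DD − I_D R_D = 2.62 − 0.087 × 9.09 = 1.83 V.
V_DS = 1.83 V ≥ V_ov = 0.957 V, confirming saturation.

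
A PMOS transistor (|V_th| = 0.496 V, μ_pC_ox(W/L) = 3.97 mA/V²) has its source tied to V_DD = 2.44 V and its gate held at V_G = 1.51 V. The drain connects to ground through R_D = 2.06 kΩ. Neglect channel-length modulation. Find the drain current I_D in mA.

V_SG = V_DD − V_G = 2.44 − 1.51 = 0.93 V, so V_ov = 0.93 − 0.496 = 0.434 V.
Assume saturation: I_D = ½ k_p V_ov² = 0.5 × 3.97 × 0.434² = 0.374 mA, giving V_SD = V_DD − I_D R_D = 2.44 − 0.374 × 2.06 = 1.67 V.
V_SD = 1.67 V ≥ V_ov = 0.434 V, confirming saturation.

I_D = 0.374 mA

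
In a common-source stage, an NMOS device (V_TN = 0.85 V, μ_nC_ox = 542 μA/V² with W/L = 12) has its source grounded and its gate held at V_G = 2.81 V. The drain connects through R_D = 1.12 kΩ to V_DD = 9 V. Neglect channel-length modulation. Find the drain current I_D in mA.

V_GS = V_G = 2.81 V, so V_ov = 2.81 − 0.85 = 1.96 V.
k_n = μ_nC_ox · (W/L) = 6.504 mA/V².
Assume saturation: I_D = ½ k_n V_ov² = 0.5 × 6.504 × 1.96² = 12.5 mA, giving V_DS = V_DD − I_D R_D = 9 − 12.5 × 1.12 = -4.99 V.
But -4.99 V < V_ov = 1.96 V, so the device is actually in triode.
In triode I_D = k_n[V_ov V_DS − ½ V_DS²] and I_D = (V_DD − V_DS)/R_D. Equating: 3.64 V_DS² − 15.28 V_DS + 9 = 0, giving V_DS = 0.709 V (the root below V_ov).
I_D = (9 − 0.709) / 1.12 = 7.4 mA.

I_D = 7.40 mA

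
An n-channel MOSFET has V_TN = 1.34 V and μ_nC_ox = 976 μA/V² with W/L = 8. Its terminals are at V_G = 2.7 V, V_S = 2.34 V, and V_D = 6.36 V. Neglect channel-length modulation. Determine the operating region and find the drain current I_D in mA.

Cutoff; I_D = 0 mA

V_GS = V_G − V_S = 2.7 − 2.34 = 0.36 V; V_DS = V_D − V_S = 6.36 − 2.34 = 4.02 V.
V_GS = 0.36 V < V_TN = 1.34 V, so the transistor is in cutoff.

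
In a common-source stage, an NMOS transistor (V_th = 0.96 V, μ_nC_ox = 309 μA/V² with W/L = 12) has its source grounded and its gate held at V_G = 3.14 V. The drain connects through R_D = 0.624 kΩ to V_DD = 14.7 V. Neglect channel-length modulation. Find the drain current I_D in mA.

V_GS = V_G = 3.14 V, so V_ov = 3.14 − 0.96 = 2.18 V.
k_n = μ_nC_ox · (W/L) = 3.708 mA/V².
Assume saturation: I_D = ½ k_n V_ov² = 0.5 × 3.708 × 2.18² = 8.81 mA, giving V_DS = V_DD − I_D R_D = 14.7 − 8.81 × 0.624 = 9.2 V.
V_DS = 9.2 V ≥ V_ov = 2.18 V, confirming saturation.

I_D = 8.81 mA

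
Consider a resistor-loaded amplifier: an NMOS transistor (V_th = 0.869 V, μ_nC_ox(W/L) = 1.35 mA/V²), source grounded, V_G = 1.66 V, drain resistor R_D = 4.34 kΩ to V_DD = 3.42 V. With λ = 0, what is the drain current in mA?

I_D = 0.422 mA

V_GS = V_G = 1.66 V, so V_ov = 1.66 − 0.869 = 0.791 V.
Assume saturation: I_D = ½ k_n V_ov² = 0.5 × 1.35 × 0.791² = 0.422 mA, giving V_DS = V_DD − I_D R_D = 3.42 − 0.422 × 4.34 = 1.59 V.
V_DS = 1.59 V ≥ V_ov = 0.791 V, confirming saturation.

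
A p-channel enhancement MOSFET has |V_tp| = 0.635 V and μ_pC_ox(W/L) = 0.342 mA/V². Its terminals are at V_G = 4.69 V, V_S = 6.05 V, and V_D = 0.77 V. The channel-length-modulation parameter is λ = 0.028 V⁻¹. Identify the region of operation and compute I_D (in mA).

V_SG = V_S − V_G = 6.05 − 4.69 = 1.36 V; V_SD = V_S − V_D = 6.05 − 0.77 = 5.28 V.
V_ov = V_SG − |V_tp| = 1.36 − 0.635 = 0.725 V.
Since V_SD = 5.28 V ≥ V_ov = 0.725 V, the device is in saturation.
I_D = ½ k_p V_ov² (1 + λ V_SD) = 0.5 × 0.342 × 0.725² × (1 + 0.028 × 5.28) = 0.103 mA.

Saturation; I_D = 0.103 mA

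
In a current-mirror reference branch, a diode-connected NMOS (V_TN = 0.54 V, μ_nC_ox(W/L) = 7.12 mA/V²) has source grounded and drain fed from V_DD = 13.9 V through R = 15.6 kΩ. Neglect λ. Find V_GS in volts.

V_GS = 1.02 V

With gate tied to drain, V_GS = V_DS ≥ V_GS − V_TN, so the device is in saturation.
KCL at the drain: ½ k_n (V_GS − V_TN)² = (V_DD − V_GS)/R.
Let x = V_GS − 0.54. Then 55.5 x² + x − 13.36 = 0, giving x = 0.482 V (positive root), so V_GS = 1.02 V.
I_D = (V_DD − V_GS)/R = (13.9 − 1.02) / 15.6 = 0.826 mA.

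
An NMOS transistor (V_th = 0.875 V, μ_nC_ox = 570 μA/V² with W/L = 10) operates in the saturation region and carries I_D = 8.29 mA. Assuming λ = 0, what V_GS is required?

k_n = μ_nC_ox · (W/L) = 5.7 mA/V².
In saturation I_D = ½ k_n (V_GS − V_th)², so V_GS − V_th = √(2 I_D / k_n) = √(2 × 8.29 / 5.7) = 1.71 V.
V_GS = 0.875 + 1.71 = 2.58 V.

V_GS = 2.58 V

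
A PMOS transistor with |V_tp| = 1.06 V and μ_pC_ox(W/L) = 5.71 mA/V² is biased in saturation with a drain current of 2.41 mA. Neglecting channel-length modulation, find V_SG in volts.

In saturation I_D = ½ k_p (V_SG − |V_tp|)², so V_SG − |V_tp| = √(2 I_D / k_p) = √(2 × 2.41 / 5.71) = 0.919 V.
V_SG = 1.06 + 0.919 = 1.98 V.

V_SG = 1.98 V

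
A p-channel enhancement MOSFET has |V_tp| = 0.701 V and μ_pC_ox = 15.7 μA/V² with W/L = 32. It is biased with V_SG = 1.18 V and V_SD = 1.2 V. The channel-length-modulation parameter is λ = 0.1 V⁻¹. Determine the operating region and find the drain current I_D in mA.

Saturation; I_D = 0.0646 mA

k_p = μ_pC_ox · (W/L) = 0.5024 mA/V².
V_ov = V_SG − |V_tp| = 1.18 − 0.701 = 0.479 V.
Since V_SD = 1.2 V ≥ V_ov = 0.479 V, the device is in saturation.
I_D = ½ k_p V_ov² (1 + λ V_SD) = 0.5 × 0.5024 × 0.479² × (1 + 0.1 × 1.2) = 0.0646 mA.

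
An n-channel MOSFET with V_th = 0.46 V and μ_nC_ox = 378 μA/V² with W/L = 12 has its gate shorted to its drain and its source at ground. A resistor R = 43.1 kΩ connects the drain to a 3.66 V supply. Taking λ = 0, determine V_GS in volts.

With gate tied to drain, V_GS = V_DS ≥ V_GS − V_th, so the device is in saturation.
k_n = μ_nC_ox · (W/L) = 4.536 mA/V².
KCL at the drain: ½ k_n (V_GS − V_th)² = (V_DD − V_GS)/R.
Let x = V_GS − 0.46. Then 97.8 x² + x − 3.2 = 0, giving x = 0.176 V (positive root), so V_GS = 0.636 V.
I_D = (V_DD − V_GS)/R = (3.66 − 0.636) / 43.1 = 0.0702 mA.

V_GS = 0.636 V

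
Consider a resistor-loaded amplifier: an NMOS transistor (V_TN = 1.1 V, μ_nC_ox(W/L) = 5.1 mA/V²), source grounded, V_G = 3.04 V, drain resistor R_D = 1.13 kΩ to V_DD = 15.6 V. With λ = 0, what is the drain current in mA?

I_D = 9.60 mA

V_GS = V_G = 3.04 V, so V_ov = 3.04 − 1.1 = 1.94 V.
Assume saturation: I_D = ½ k_n V_ov² = 0.5 × 5.1 × 1.94² = 9.6 mA, giving V_DS = V_DD − I_D R_D = 15.6 − 9.6 × 1.13 = 4.76 V.
V_DS = 4.76 V ≥ V_ov = 1.94 V, confirming saturation.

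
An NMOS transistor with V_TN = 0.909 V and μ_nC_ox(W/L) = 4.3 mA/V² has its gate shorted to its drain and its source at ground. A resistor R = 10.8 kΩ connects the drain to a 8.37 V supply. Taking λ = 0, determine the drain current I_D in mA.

With gate tied to drain, V_GS = V_DS ≥ V_GS − V_TN, so the device is in saturation.
KCL at the drain: ½ k_n (V_GS − V_TN)² = (V_DD − V_GS)/R.
Let x = V_GS − 0.909. Then 23.2 x² + x − 7.461 = 0, giving x = 0.546 V (positive root), so V_GS = 1.45 V.
I_D = (V_DD − V_GS)/R = (8.37 − 1.45) / 10.8 = 0.64 mA.

I_D = 0.640 mA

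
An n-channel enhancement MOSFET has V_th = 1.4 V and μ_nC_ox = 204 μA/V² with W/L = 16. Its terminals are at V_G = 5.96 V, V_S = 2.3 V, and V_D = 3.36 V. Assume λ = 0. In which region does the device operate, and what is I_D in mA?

Triode; I_D = 5.99 mA

V_GS = V_G − V_S = 5.96 − 2.3 = 3.66 V; V_DS = V_D − V_S = 3.36 − 2.3 = 1.06 V.
k_n = μ_nC_ox · (W/L) = 3.264 mA/V².
V_ov = V_GS − V_th = 3.66 − 1.4 = 2.26 V.
Since V_DS = 1.06 V < V_ov = 2.26 V, the device is in the triode region.
I_D = k_n [V_ov · V_DS − ½ V_DS²] = 3.264 × [2.26 × 1.06 − 0.5 × 1.06²] = 5.99 mA.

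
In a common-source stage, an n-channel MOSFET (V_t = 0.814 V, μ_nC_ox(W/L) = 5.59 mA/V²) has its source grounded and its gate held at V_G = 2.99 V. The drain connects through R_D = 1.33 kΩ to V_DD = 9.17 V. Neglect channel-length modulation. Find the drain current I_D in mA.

I_D = 6.43 mA

V_GS = V_G = 2.99 V, so V_ov = 2.99 − 0.814 = 2.18 V.
Assume saturation: I_D = ½ k_n V_ov² = 0.5 × 5.59 × 2.18² = 13.2 mA, giving V_DS = V_DD − I_D R_D = 9.17 − 13.2 × 1.33 = -8.43 V.
But -8.43 V < V_ov = 2.18 V, so the device is actually in triode.
In triode I_D = k_n[V_ov V_DS − ½ V_DS²] and I_D = (V_DD − V_DS)/R_D. Equating: 3.72 V_DS² − 17.18 V_DS + 9.17 = 0, giving V_DS = 0.616 V (the root below V_ov).
I_D = (9.17 − 0.616) / 1.33 = 6.43 mA.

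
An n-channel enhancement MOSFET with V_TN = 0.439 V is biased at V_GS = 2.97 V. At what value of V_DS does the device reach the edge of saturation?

The boundary between triode and saturation is V_DS = V_GS − V_TN = V_ov.
V_ov = 2.97 − 0.439 = 2.53 V.

V_DS,sat = 2.53 V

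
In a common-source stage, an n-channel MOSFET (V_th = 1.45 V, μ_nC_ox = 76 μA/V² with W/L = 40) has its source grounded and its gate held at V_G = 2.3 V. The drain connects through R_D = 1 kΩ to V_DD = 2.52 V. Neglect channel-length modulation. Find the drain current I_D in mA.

I_D = 1.10 mA

V_GS = V_G = 2.3 V, so V_ov = 2.3 − 1.45 = 0.85 V.
k_n = μ_nC_ox · (W/L) = 3.04 mA/V².
Assume saturation: I_D = ½ k_n V_ov² = 0.5 × 3.04 × 0.85² = 1.1 mA, giving V_DS = V_DD − I_D R_D = 2.52 − 1.1 × 1 = 1.42 V.
V_DS = 1.42 V ≥ V_ov = 0.85 V, confirming saturation.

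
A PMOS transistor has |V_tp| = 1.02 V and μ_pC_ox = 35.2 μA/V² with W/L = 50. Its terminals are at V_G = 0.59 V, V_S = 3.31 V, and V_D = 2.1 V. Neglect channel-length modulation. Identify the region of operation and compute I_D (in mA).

V_SG = V_S − V_G = 3.31 − 0.59 = 2.72 V; V_SD = V_S − V_D = 3.31 − 2.1 = 1.21 V.
k_p = μ_pC_ox · (W/L) = 1.76 mA/V².
V_ov = V_SG − |V_tp| = 2.72 − 1.02 = 1.7 V.
Since V_SD = 1.21 V < V_ov = 1.7 V, the device is in the triode region.
I_D = k_p [V_ov · V_SD − ½ V_SD²] = 1.76 × [1.7 × 1.21 − 0.5 × 1.21²] = 2.33 mA.

Triode; I_D = 2.33 mA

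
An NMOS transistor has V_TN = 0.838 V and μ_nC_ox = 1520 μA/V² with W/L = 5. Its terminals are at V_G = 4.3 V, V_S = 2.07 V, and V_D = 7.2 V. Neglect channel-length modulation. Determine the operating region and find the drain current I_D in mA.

Saturation; I_D = 7.36 mA

V_GS = V_G − V_S = 4.3 − 2.07 = 2.23 V; V_DS = V_D − V_S = 7.2 − 2.07 = 5.13 V.
k_n = μ_nC_ox · (W/L) = 7.6 mA/V².
V_ov = V_GS − V_TN = 2.23 − 0.838 = 1.39 V.
Since V_DS = 5.13 V ≥ V_ov = 1.39 V, the device is in saturation.
I_D = ½ k_n V_ov² = 0.5 × 7.6 × 1.39² = 7.36 mA.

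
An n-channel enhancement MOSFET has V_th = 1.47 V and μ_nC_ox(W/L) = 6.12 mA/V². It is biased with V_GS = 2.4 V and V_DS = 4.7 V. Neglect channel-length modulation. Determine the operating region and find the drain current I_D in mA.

V_ov = V_GS − V_th = 2.4 − 1.47 = 0.93 V.
Since V_DS = 4.7 V ≥ V_ov = 0.93 V, the device is in saturation.
I_D = ½ k_n V_ov² = 0.5 × 6.12 × 0.93² = 2.65 mA.

Saturation; I_D = 2.65 mA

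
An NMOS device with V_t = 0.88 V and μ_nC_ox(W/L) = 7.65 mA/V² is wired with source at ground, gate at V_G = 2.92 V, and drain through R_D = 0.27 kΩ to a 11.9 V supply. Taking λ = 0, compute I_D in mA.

I_D = 15.9 mA

V_GS = V_G = 2.92 V, so V_ov = 2.92 − 0.88 = 2.04 V.
Assume saturation: I_D = ½ k_n V_ov² = 0.5 × 7.65 × 2.04² = 15.9 mA, giving V_DS = V_DD − I_D R_D = 11.9 − 15.9 × 0.27 = 7.6 V.
V_DS = 7.6 V ≥ V_ov = 2.04 V, confirming saturation.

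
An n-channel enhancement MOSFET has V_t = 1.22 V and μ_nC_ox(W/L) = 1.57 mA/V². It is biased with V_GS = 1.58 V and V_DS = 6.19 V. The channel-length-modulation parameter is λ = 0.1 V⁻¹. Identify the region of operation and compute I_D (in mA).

V_ov = V_GS − V_t = 1.58 − 1.22 = 0.36 V.
Since V_DS = 6.19 V ≥ V_ov = 0.36 V, the device is in saturation.
I_D = ½ k_n V_ov² (1 + λ V_DS) = 0.5 × 1.57 × 0.36² × (1 + 0.1 × 6.19) = 0.165 mA.

Saturation; I_D = 0.165 mA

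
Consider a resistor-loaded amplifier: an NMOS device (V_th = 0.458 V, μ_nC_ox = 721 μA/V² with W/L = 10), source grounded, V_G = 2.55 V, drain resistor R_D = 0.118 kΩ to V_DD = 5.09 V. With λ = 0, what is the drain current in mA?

V_GS = V_G = 2.55 V, so V_ov = 2.55 − 0.458 = 2.09 V.
k_n = μ_nC_ox · (W/L) = 7.21 mA/V².
Assume saturation: I_D = ½ k_n V_ov² = 0.5 × 7.21 × 2.09² = 15.8 mA, giving V_DS = V_DD − I_D R_D = 5.09 − 15.8 × 0.118 = 3.23 V.
V_DS = 3.23 V ≥ V_ov = 2.09 V, confirming saturation.

I_D = 15.8 mA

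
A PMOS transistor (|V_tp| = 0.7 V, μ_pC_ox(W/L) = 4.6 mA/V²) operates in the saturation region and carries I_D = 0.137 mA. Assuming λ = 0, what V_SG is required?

V_SG = 0.944 V

In saturation I_D = ½ k_p (V_SG − |V_tp|)², so V_SG − |V_tp| = √(2 I_D / k_p) = √(2 × 0.137 / 4.6) = 0.244 V.
V_SG = 0.7 + 0.244 = 0.944 V.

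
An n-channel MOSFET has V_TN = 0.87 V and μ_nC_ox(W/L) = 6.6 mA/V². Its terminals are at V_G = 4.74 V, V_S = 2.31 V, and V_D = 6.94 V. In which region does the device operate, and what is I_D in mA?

V_GS = V_G − V_S = 4.74 − 2.31 = 2.43 V; V_DS = V_D − V_S = 6.94 − 2.31 = 4.63 V.
V_ov = V_GS − V_TN = 2.43 − 0.87 = 1.56 V.
Since V_DS = 4.63 V ≥ V_ov = 1.56 V, the device is in saturation.
I_D = ½ k_n V_ov² = 0.5 × 6.6 × 1.56² = 8.03 mA.

Saturation; I_D = 8.03 mA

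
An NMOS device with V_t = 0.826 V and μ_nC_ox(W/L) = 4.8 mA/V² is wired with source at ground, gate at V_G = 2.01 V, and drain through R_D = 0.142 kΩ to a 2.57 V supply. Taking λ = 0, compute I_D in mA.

V_GS = V_G = 2.01 V, so V_ov = 2.01 − 0.826 = 1.18 V.
Assume saturation: I_D = ½ k_n V_ov² = 0.5 × 4.8 × 1.18² = 3.36 mA, giving V_DS = V_DD − I_D R_D = 2.57 − 3.36 × 0.142 = 2.09 V.
V_DS = 2.09 V ≥ V_ov = 1.18 V, confirming saturation.

I_D = 3.36 mA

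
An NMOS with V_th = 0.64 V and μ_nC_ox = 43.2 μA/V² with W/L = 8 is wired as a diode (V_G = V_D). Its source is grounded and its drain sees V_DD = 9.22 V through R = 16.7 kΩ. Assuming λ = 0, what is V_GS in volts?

With gate tied to drain, V_GS = V_DS ≥ V_GS − V_th, so the device is in saturation.
k_n = μ_nC_ox · (W/L) = 0.3456 mA/V².
KCL at the drain: ½ k_n (V_GS − V_th)² = (V_DD − V_GS)/R.
Let x = V_GS − 0.64. Then 2.89 x² + x − 8.58 = 0, giving x = 1.56 V (positive root), so V_GS = 2.2 V.
I_D = (V_DD − V_GS)/R = (9.22 − 2.2) / 16.7 = 0.42 mA.

V_GS = 2.20 V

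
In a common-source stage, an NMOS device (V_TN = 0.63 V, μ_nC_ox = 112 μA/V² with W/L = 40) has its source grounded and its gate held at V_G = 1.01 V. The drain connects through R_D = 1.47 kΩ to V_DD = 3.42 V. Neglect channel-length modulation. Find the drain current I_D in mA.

V_GS = V_G = 1.01 V, so V_ov = 1.01 − 0.63 = 0.38 V.
k_n = μ_nC_ox · (W/L) = 4.48 mA/V².
Assume saturation: I_D = ½ k_n V_ov² = 0.5 × 4.48 × 0.38² = 0.323 mA, giving V_DS = V_DD − I_D R_D = 3.42 − 0.323 × 1.47 = 2.94 V.
V_DS = 2.94 V ≥ V_ov = 0.38 V, confirming saturation.

I_D = 0.323 mA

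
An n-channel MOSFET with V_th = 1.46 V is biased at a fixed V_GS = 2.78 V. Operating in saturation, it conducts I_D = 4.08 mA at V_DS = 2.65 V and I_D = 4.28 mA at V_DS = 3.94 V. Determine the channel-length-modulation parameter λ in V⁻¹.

With V_GS fixed, I_D ∝ (1 + λ V_DS) in saturation, so I_D2/I_D1 = (1 + λ V_DS2)/(1 + λ V_DS1).
4.28/4.08 = 1.049 = (1 + 3.94 λ)/(1 + 2.65 λ).
Solving: λ (I_D1 V_DS2 − I_D2 V_DS1) = I_D2 − I_D1, so λ = (4.28 − 4.08) / (4.08 × 3.94 − 4.28 × 2.65) = 0.2 / 4.73 = 0.0423 V⁻¹.

λ = 0.0423 V⁻¹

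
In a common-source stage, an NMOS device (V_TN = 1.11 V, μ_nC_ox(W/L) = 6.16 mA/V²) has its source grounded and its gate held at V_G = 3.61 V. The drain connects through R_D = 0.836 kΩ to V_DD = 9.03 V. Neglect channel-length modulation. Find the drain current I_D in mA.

I_D = 9.90 mA

V_GS = V_G = 3.61 V, so V_ov = 3.61 − 1.11 = 2.5 V.
Assume saturation: I_D = ½ k_n V_ov² = 0.5 × 6.16 × 2.5² = 19.2 mA, giving V_DS = V_DD − I_D R_D = 9.03 − 19.2 × 0.836 = -7.06 V.
But -7.06 V < V_ov = 2.5 V, so the device is actually in triode.
In triode I_D = k_n[V_ov V_DS − ½ V_DS²] and I_D = (V_DD − V_DS)/R_D. Equating: 2.57 V_DS² − 13.87 V_DS + 9.03 = 0, giving V_DS = 0.757 V (the root below V_ov).
I_D = (9.03 − 0.757) / 0.836 = 9.9 mA.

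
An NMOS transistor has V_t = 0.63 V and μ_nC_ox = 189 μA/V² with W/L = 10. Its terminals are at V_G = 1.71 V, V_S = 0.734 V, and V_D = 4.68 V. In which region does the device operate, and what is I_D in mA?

V_GS = V_G − V_S = 1.71 − 0.734 = 0.976 V; V_DS = V_D − V_S = 4.68 − 0.734 = 3.95 V.
k_n = μ_nC_ox · (W/L) = 1.89 mA/V².
V_ov = V_GS − V_t = 0.976 − 0.63 = 0.346 V.
Since V_DS = 3.95 V ≥ V_ov = 0.346 V, the device is in saturation.
I_D = ½ k_n V_ov² = 0.5 × 1.89 × 0.346² = 0.113 mA.

Saturation; I_D = 0.113 mA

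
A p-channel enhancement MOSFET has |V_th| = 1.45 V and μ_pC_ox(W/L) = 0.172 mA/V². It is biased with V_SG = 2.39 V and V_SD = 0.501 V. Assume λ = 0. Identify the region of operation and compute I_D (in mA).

Triode; I_D = 0.0594 mA

V_ov = V_SG − |V_th| = 2.39 − 1.45 = 0.94 V.
Since V_SD = 0.501 V < V_ov = 0.94 V, the device is in the triode region.
I_D = k_p [V_ov · V_SD − ½ V_SD²] = 0.172 × [0.94 × 0.501 − 0.5 × 0.501²] = 0.0594 mA.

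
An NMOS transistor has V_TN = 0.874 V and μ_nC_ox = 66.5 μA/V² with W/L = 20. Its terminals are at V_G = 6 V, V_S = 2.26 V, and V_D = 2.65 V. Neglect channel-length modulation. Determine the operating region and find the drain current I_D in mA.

V_GS = V_G − V_S = 6 − 2.26 = 3.74 V; V_DS = V_D − V_S = 2.65 − 2.26 = 0.39 V.
k_n = μ_nC_ox · (W/L) = 1.33 mA/V².
V_ov = V_GS − V_TN = 3.74 − 0.874 = 2.87 V.
Since V_DS = 0.39 V < V_ov = 2.87 V, the device is in the triode region.
I_D = k_n [V_ov · V_DS − ½ V_DS²] = 1.33 × [2.87 × 0.39 − 0.5 × 0.39²] = 1.39 mA.

Triode; I_D = 1.39 mA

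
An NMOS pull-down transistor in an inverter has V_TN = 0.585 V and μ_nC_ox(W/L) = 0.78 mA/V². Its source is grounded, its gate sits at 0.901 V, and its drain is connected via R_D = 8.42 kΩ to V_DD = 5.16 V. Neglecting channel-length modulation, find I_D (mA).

I_D = 0.0389 mA

V_GS = V_G = 0.901 V, so V_ov = 0.901 − 0.585 = 0.316 V.
Assume saturation: I_D = ½ k_n V_ov² = 0.5 × 0.78 × 0.316² = 0.0389 mA, giving V_DS = V_DD − I_D R_D = 5.16 − 0.0389 × 8.42 = 4.83 V.
V_DS = 4.83 V ≥ V_ov = 0.316 V, confirming saturation.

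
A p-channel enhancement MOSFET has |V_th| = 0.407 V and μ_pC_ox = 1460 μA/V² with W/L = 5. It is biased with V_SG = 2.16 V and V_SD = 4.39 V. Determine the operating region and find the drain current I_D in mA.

k_p = μ_pC_ox · (W/L) = 7.3 mA/V².
V_ov = V_SG − |V_th| = 2.16 − 0.407 = 1.75 V.
Since V_SD = 4.39 V ≥ V_ov = 1.75 V, the device is in saturation.
I_D = ½ k_p V_ov² = 0.5 × 7.3 × 1.75² = 11.2 mA.

Saturation; I_D = 11.2 mA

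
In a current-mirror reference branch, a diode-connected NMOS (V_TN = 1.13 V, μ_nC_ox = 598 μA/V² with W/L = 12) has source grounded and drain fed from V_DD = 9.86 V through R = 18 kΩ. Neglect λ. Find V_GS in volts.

V_GS = 1.49 V

With gate tied to drain, V_GS = V_DS ≥ V_GS − V_TN, so the device is in saturation.
k_n = μ_nC_ox · (W/L) = 7.176 mA/V².
KCL at the drain: ½ k_n (V_GS − V_TN)² = (V_DD − V_GS)/R.
Let x = V_GS − 1.13. Then 64.6 x² + x − 8.73 = 0, giving x = 0.36 V (positive root), so V_GS = 1.49 V.
I_D = (V_DD − V_GS)/R = (9.86 − 1.49) / 18 = 0.465 mA.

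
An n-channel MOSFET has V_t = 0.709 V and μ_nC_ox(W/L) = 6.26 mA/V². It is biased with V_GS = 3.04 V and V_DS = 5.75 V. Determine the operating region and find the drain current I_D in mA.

Saturation; I_D = 17.0 mA

V_ov = V_GS − V_t = 3.04 − 0.709 = 2.33 V.
Since V_DS = 5.75 V ≥ V_ov = 2.33 V, the device is in saturation.
I_D = ½ k_n V_ov² = 0.5 × 6.26 × 2.33² = 17 mA.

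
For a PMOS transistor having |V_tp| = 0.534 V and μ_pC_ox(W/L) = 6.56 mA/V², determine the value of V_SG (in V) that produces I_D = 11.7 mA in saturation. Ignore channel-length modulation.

In saturation I_D = ½ k_p (V_SG − |V_tp|)², so V_SG − |V_tp| = √(2 I_D / k_p) = √(2 × 11.7 / 6.56) = 1.89 V.
V_SG = 0.534 + 1.89 = 2.42 V.

V_SG = 2.42 V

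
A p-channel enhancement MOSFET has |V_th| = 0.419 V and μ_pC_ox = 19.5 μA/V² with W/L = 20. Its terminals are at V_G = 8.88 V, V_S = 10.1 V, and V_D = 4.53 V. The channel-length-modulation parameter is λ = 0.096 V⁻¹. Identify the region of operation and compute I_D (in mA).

Saturation; I_D = 0.192 mA

V_SG = V_S − V_G = 10.1 − 8.88 = 1.22 V; V_SD = V_S − V_D = 10.1 − 4.53 = 5.57 V.
k_p = μ_pC_ox · (W/L) = 0.39 mA/V².
V_ov = V_SG − |V_th| = 1.22 − 0.419 = 0.801 V.
Since V_SD = 5.57 V ≥ V_ov = 0.801 V, the device is in saturation.
I_D = ½ k_p V_ov² (1 + λ V_SD) = 0.5 × 0.39 × 0.801² × (1 + 0.096 × 5.57) = 0.192 mA.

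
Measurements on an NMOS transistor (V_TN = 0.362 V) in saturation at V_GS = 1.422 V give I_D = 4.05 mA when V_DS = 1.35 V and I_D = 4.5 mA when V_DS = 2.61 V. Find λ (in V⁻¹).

λ = 0.100 V⁻¹

With V_GS fixed, I_D ∝ (1 + λ V_DS) in saturation, so I_D2/I_D1 = (1 + λ V_DS2)/(1 + λ V_DS1).
4.5/4.05 = 1.111 = (1 + 2.61 λ)/(1 + 1.35 λ).
Solving: λ (I_D1 V_DS2 − I_D2 V_DS1) = I_D2 − I_D1, so λ = (4.5 − 4.05) / (4.05 × 2.61 − 4.5 × 1.35) = 0.45 / 4.5 = 0.1 V⁻¹.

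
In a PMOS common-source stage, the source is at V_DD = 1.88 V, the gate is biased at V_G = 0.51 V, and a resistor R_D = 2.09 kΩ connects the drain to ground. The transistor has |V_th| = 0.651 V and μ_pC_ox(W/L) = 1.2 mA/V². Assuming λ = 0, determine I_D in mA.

I_D = 0.310 mA

V_SG = V_DD − V_G = 1.88 − 0.51 = 1.37 V, so V_ov = 1.37 − 0.651 = 0.719 V.
Assume saturation: I_D = ½ k_p V_ov² = 0.5 × 1.2 × 0.719² = 0.31 mA, giving V_SD = V_DD − I_D R_D = 1.88 − 0.31 × 2.09 = 1.23 V.
V_SD = 1.23 V ≥ V_ov = 0.719 V, confirming saturation.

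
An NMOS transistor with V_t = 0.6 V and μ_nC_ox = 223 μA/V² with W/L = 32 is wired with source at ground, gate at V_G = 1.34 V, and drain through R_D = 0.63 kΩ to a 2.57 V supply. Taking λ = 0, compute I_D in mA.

I_D = 1.95 mA

V_GS = V_G = 1.34 V, so V_ov = 1.34 − 0.6 = 0.74 V.
k_n = μ_nC_ox · (W/L) = 7.136 mA/V².
Assume saturation: I_D = ½ k_n V_ov² = 0.5 × 7.136 × 0.74² = 1.95 mA, giving V_DS = V_DD − I_D R_D = 2.57 − 1.95 × 0.63 = 1.34 V.
V_DS = 1.34 V ≥ V_ov = 0.74 V, confirming saturation.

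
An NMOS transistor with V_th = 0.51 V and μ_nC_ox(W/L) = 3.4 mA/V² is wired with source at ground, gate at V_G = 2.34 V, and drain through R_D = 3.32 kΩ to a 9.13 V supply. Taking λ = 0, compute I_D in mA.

I_D = 2.60 mA

V_GS = V_G = 2.34 V, so V_ov = 2.34 − 0.51 = 1.83 V.
Assume saturation: I_D = ½ k_n V_ov² = 0.5 × 3.4 × 1.83² = 5.69 mA, giving V_DS = V_DD − I_D R_D = 9.13 − 5.69 × 3.32 = -9.77 V.
But -9.77 V < V_ov = 1.83 V, so the device is actually in triode.
In triode I_D = k_n[V_ov V_DS − ½ V_DS²] and I_D = (V_DD − V_DS)/R_D. Equating: 5.64 V_DS² − 21.66 V_DS + 9.13 = 0, giving V_DS = 0.482 V (the root below V_ov).
I_D = (9.13 − 0.482) / 3.32 = 2.6 mA.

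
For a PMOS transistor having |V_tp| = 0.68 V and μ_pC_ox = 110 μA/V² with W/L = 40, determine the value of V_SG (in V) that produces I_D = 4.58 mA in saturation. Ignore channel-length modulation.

V_SG = 2.12 V

k_p = μ_pC_ox · (W/L) = 4.4 mA/V².
In saturation I_D = ½ k_p (V_SG − |V_tp|)², so V_SG − |V_tp| = √(2 I_D / k_p) = √(2 × 4.58 / 4.4) = 1.44 V.
V_SG = 0.68 + 1.44 = 2.12 V.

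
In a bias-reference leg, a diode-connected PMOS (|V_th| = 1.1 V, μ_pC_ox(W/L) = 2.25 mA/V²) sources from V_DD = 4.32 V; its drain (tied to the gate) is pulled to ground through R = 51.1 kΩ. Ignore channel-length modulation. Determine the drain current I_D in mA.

With gate tied to drain, V_SG = V_SD ≥ V_SG − |V_th|, so the device is in saturation.
KCL at the drain: ½ k_p (V_SG − |V_th|)² = (V_DD − V_SG)/R.
Let x = V_SG − 1.1. Then 57.5 x² + x − 3.22 = 0, giving x = 0.228 V (positive root), so V_SG = 1.33 V.
I_D = (V_DD − V_SG)/R = (4.32 − 1.33) / 51.1 = 0.0585 mA.

I_D = 0.0585 mA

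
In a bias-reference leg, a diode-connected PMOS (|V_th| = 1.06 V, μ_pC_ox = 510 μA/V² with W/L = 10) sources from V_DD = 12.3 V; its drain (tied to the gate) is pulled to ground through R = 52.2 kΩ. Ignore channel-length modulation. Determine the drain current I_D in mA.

With gate tied to drain, V_SG = V_SD ≥ V_SG − |V_th|, so the device is in saturation.
k_p = μ_pC_ox · (W/L) = 5.1 mA/V².
KCL at the drain: ½ k_p (V_SG − |V_th|)² = (V_DD − V_SG)/R.
Let x = V_SG − 1.06. Then 133 x² + x − 11.24 = 0, giving x = 0.287 V (positive root), so V_SG = 1.35 V.
I_D = (V_DD − V_SG)/R = (12.3 − 1.35) / 52.2 = 0.21 mA.

I_D = 0.210 mA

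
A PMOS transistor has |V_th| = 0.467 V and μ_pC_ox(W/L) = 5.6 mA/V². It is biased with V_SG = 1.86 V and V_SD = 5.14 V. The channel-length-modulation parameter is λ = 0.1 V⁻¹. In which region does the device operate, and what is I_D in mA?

V_ov = V_SG − |V_th| = 1.86 − 0.467 = 1.39 V.
Since V_SD = 5.14 V ≥ V_ov = 1.39 V, the device is in saturation.
I_D = ½ k_p V_ov² (1 + λ V_SD) = 0.5 × 5.6 × 1.39² × (1 + 0.1 × 5.14) = 8.23 mA.

Saturation; I_D = 8.23 mA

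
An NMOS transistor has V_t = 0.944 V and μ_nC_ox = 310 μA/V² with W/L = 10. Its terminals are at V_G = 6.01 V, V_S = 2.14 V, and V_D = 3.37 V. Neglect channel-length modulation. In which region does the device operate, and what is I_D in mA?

V_GS = V_G − V_S = 6.01 − 2.14 = 3.87 V; V_DS = V_D − V_S = 3.37 − 2.14 = 1.23 V.
k_n = μ_nC_ox · (W/L) = 3.1 mA/V².
V_ov = V_GS − V_t = 3.87 − 0.944 = 2.93 V.
Since V_DS = 1.23 V < V_ov = 2.93 V, the device is in the triode region.
I_D = k_n [V_ov · V_DS − ½ V_DS²] = 3.1 × [2.93 × 1.23 − 0.5 × 1.23²] = 8.81 mA.

Triode; I_D = 8.81 mA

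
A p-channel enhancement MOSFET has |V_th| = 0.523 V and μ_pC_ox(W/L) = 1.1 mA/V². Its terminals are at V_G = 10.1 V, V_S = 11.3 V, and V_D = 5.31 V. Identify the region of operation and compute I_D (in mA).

V_SG = V_S − V_G = 11.3 − 10.1 = 1.2 V; V_SD = V_S − V_D = 11.3 − 5.31 = 5.99 V.
V_ov = V_SG − |V_th| = 1.2 − 0.523 = 0.677 V.
Since V_SD = 5.99 V ≥ V_ov = 0.677 V, the device is in saturation.
I_D = ½ k_p V_ov² = 0.5 × 1.1 × 0.677² = 0.252 mA.

Saturation; I_D = 0.252 mA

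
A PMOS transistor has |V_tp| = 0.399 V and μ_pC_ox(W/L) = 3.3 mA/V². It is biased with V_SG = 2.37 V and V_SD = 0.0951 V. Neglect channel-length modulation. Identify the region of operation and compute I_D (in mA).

V_ov = V_SG − |V_tp| = 2.37 − 0.399 = 1.97 V.
Since V_SD = 0.0951 V < V_ov = 1.97 V, the device is in the triode region.
I_D = k_p [V_ov · V_SD − ½ V_SD²] = 3.3 × [1.97 × 0.0951 − 0.5 × 0.0951²] = 0.604 mA.

Triode; I_D = 0.604 mA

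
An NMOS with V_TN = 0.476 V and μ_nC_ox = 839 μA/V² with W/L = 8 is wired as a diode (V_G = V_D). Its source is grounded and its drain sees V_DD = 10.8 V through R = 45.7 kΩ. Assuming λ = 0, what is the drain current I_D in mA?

With gate tied to drain, V_GS = V_DS ≥ V_GS − V_TN, so the device is in saturation.
k_n = μ_nC_ox · (W/L) = 6.712 mA/V².
KCL at the drain: ½ k_n (V_GS − V_TN)² = (V_DD − V_GS)/R.
Let x = V_GS − 0.476. Then 153 x² + x − 10.32 = 0, giving x = 0.256 V (positive root), so V_GS = 0.732 V.
I_D = (V_DD − V_GS)/R = (10.8 − 0.732) / 45.7 = 0.22 mA.

I_D = 0.220 mA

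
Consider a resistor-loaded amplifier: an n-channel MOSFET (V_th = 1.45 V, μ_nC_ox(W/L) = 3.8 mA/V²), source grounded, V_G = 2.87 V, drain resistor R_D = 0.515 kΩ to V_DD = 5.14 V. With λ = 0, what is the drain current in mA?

I_D = 3.83 mA

V_GS = V_G = 2.87 V, so V_ov = 2.87 − 1.45 = 1.42 V.
Assume saturation: I_D = ½ k_n V_ov² = 0.5 × 3.8 × 1.42² = 3.83 mA, giving V_DS = V_DD − I_D R_D = 5.14 − 3.83 × 0.515 = 3.17 V.
V_DS = 3.17 V ≥ V_ov = 1.42 V, confirming saturation.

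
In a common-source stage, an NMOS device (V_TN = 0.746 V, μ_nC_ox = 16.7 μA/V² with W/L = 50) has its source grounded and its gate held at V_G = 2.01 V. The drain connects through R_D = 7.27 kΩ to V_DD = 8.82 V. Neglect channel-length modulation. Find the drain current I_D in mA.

I_D = 0.667 mA

V_GS = V_G = 2.01 V, so V_ov = 2.01 − 0.746 = 1.26 V.
k_n = μ_nC_ox · (W/L) = 0.835 mA/V².
Assume saturation: I_D = ½ k_n V_ov² = 0.5 × 0.835 × 1.26² = 0.667 mA, giving V_DS = V_DD − I_D R_D = 8.82 − 0.667 × 7.27 = 3.97 V.
V_DS = 3.97 V ≥ V_ov = 1.26 V, confirming saturation.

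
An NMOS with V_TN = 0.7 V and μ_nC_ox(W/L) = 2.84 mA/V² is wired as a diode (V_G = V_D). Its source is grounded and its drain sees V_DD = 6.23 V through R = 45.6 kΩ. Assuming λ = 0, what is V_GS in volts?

V_GS = 0.985 V

With gate tied to drain, V_GS = V_DS ≥ V_GS − V_TN, so the device is in saturation.
KCL at the drain: ½ k_n (V_GS − V_TN)² = (V_DD − V_GS)/R.
Let x = V_GS − 0.7. Then 64.8 x² + x − 5.53 = 0, giving x = 0.285 V (positive root), so V_GS = 0.985 V.
I_D = (V_DD − V_GS)/R = (6.23 − 0.985) / 45.6 = 0.115 mA.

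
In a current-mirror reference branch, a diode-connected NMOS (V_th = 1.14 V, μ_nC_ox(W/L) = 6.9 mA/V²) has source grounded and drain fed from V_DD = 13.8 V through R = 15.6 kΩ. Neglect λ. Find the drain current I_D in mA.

I_D = 0.781 mA

With gate tied to drain, V_GS = V_DS ≥ V_GS − V_th, so the device is in saturation.
KCL at the drain: ½ k_n (V_GS − V_th)² = (V_DD − V_GS)/R.
Let x = V_GS − 1.14. Then 53.8 x² + x − 12.66 = 0, giving x = 0.476 V (positive root), so V_GS = 1.62 V.
I_D = (V_DD − V_GS)/R = (13.8 − 1.62) / 15.6 = 0.781 mA.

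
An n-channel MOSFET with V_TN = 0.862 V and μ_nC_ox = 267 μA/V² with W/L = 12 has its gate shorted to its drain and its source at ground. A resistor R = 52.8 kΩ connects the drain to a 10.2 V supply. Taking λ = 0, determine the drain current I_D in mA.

With gate tied to drain, V_GS = V_DS ≥ V_GS − V_TN, so the device is in saturation.
k_n = μ_nC_ox · (W/L) = 3.204 mA/V².
KCL at the drain: ½ k_n (V_GS − V_TN)² = (V_DD − V_GS)/R.
Let x = V_GS − 0.862. Then 84.6 x² + x − 9.338 = 0, giving x = 0.326 V (positive root), so V_GS = 1.19 V.
I_D = (V_DD − V_GS)/R = (10.2 − 1.19) / 52.8 = 0.171 mA.

I_D = 0.171 mA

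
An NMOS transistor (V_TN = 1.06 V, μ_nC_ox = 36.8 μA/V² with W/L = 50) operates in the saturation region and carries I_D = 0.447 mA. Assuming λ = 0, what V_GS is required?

V_GS = 1.76 V

k_n = μ_nC_ox · (W/L) = 1.84 mA/V².
In saturation I_D = ½ k_n (V_GS − V_TN)², so V_GS − V_TN = √(2 I_D / k_n) = √(2 × 0.447 / 1.84) = 0.697 V.
V_GS = 1.06 + 0.697 = 1.76 V.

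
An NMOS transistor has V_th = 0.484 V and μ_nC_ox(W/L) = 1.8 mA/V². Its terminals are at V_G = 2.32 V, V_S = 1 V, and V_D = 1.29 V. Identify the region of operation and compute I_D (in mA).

Triode; I_D = 0.361 mA

V_GS = V_G − V_S = 2.32 − 1 = 1.32 V; V_DS = V_D − V_S = 1.29 − 1 = 0.29 V.
V_ov = V_GS − V_th = 1.32 − 0.484 = 0.836 V.
Since V_DS = 0.29 V < V_ov = 0.836 V, the device is in the triode region.
I_D = k_n [V_ov · V_DS − ½ V_DS²] = 1.8 × [0.836 × 0.29 − 0.5 × 0.29²] = 0.361 mA.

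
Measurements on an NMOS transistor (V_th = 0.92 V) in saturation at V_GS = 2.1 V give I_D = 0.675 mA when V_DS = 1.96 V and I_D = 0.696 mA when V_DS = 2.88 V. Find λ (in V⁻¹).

With V_GS fixed, I_D ∝ (1 + λ V_DS) in saturation, so I_D2/I_D1 = (1 + λ V_DS2)/(1 + λ V_DS1).
0.696/0.675 = 1.031 = (1 + 2.88 λ)/(1 + 1.96 λ).
Solving: λ (I_D1 V_DS2 − I_D2 V_DS1) = I_D2 − I_D1, so λ = (0.696 − 0.675) / (0.675 × 2.88 − 0.696 × 1.96) = 0.021 / 0.58 = 0.0362 V⁻¹.

λ = 0.0362 V⁻¹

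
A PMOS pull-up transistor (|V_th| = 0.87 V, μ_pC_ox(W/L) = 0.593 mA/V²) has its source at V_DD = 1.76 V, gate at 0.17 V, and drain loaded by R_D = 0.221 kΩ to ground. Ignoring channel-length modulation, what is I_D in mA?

I_D = 0.154 mA

V_SG = V_DD − V_G = 1.76 − 0.17 = 1.59 V, so V_ov = 1.59 − 0.87 = 0.72 V.
Assume saturation: I_D = ½ k_p V_ov² = 0.5 × 0.593 × 0.72² = 0.154 mA, giving V_SD = V_DD − I_D R_D = 1.76 − 0.154 × 0.221 = 1.73 V.
V_SD = 1.73 V ≥ V_ov = 0.72 V, confirming saturation.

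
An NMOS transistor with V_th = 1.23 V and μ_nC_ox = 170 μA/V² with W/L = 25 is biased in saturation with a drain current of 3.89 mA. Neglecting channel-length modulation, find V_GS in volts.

k_n = μ_nC_ox · (W/L) = 4.25 mA/V².
In saturation I_D = ½ k_n (V_GS − V_th)², so V_GS − V_th = √(2 I_D / k_n) = √(2 × 3.89 / 4.25) = 1.35 V.
V_GS = 1.23 + 1.35 = 2.58 V.

V_GS = 2.58 V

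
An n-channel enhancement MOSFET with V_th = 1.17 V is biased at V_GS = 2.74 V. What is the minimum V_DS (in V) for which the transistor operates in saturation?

The boundary between triode and saturation is V_DS = V_GS − V_th = V_ov.
V_ov = 2.74 − 1.17 = 1.57 V.

V_DS,sat = 1.57 V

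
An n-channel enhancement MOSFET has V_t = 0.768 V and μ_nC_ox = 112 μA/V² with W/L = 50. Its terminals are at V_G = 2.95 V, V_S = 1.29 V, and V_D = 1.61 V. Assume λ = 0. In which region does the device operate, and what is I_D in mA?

Triode; I_D = 1.31 mA

V_GS = V_G − V_S = 2.95 − 1.29 = 1.66 V; V_DS = V_D − V_S = 1.61 − 1.29 = 0.32 V.
k_n = μ_nC_ox · (W/L) = 5.6 mA/V².
V_ov = V_GS − V_t = 1.66 − 0.768 = 0.892 V.
Since V_DS = 0.32 V < V_ov = 0.892 V, the device is in the triode region.
I_D = k_n [V_ov · V_DS − ½ V_DS²] = 5.6 × [0.892 × 0.32 − 0.5 × 0.32²] = 1.31 mA.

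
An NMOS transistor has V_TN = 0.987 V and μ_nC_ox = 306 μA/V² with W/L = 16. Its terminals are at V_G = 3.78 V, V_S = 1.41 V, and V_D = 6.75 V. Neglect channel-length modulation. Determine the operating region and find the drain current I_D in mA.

V_GS = V_G − V_S = 3.78 − 1.41 = 2.37 V; V_DS = V_D − V_S = 6.75 − 1.41 = 5.34 V.
k_n = μ_nC_ox · (W/L) = 4.896 mA/V².
V_ov = V_GS − V_TN = 2.37 − 0.987 = 1.38 V.
Since V_DS = 5.34 V ≥ V_ov = 1.38 V, the device is in saturation.
I_D = ½ k_n V_ov² = 0.5 × 4.896 × 1.38² = 4.68 mA.

Saturation; I_D = 4.68 mA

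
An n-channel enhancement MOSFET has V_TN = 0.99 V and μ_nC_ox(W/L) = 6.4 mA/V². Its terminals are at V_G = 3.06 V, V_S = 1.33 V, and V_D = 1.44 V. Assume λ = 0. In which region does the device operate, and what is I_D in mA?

V_GS = V_G − V_S = 3.06 − 1.33 = 1.73 V; V_DS = V_D − V_S = 1.44 − 1.33 = 0.11 V.
V_ov = V_GS − V_TN = 1.73 − 0.99 = 0.74 V.
Since V_DS = 0.11 V < V_ov = 0.74 V, the device is in the triode region.
I_D = k_n [V_ov · V_DS − ½ V_DS²] = 6.4 × [0.74 × 0.11 − 0.5 × 0.11²] = 0.482 mA.

Triode; I_D = 0.482 mA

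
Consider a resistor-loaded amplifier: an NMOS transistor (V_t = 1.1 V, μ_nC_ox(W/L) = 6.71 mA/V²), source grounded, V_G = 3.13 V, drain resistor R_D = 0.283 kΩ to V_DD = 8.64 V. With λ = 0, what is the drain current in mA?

I_D = 13.8 mA

V_GS = V_G = 3.13 V, so V_ov = 3.13 − 1.1 = 2.03 V.
Assume saturation: I_D = ½ k_n V_ov² = 0.5 × 6.71 × 2.03² = 13.8 mA, giving V_DS = V_DD − I_D R_D = 8.64 − 13.8 × 0.283 = 4.73 V.
V_DS = 4.73 V ≥ V_ov = 2.03 V, confirming saturation.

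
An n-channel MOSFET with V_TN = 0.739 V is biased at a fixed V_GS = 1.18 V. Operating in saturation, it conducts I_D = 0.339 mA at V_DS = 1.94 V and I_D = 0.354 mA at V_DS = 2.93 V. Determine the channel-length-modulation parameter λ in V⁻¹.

With V_GS fixed, I_D ∝ (1 + λ V_DS) in saturation, so I_D2/I_D1 = (1 + λ V_DS2)/(1 + λ V_DS1).
0.354/0.339 = 1.044 = (1 + 2.93 λ)/(1 + 1.94 λ).
Solving: λ (I_D1 V_DS2 − I_D2 V_DS1) = I_D2 − I_D1, so λ = (0.354 − 0.339) / (0.339 × 2.93 − 0.354 × 1.94) = 0.015 / 0.307 = 0.0489 V⁻¹.

λ = 0.0489 V⁻¹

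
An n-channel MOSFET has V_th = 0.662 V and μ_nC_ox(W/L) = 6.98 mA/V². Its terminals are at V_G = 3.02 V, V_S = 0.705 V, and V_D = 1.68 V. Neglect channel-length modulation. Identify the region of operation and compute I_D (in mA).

Triode; I_D = 7.93 mA

V_GS = V_G − V_S = 3.02 − 0.705 = 2.31 V; V_DS = V_D − V_S = 1.68 − 0.705 = 0.975 V.
V_ov = V_GS − V_th = 2.31 − 0.662 = 1.65 V.
Since V_DS = 0.975 V < V_ov = 1.65 V, the device is in the triode region.
I_D = k_n [V_ov · V_DS − ½ V_DS²] = 6.98 × [1.65 × 0.975 − 0.5 × 0.975²] = 7.93 mA.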